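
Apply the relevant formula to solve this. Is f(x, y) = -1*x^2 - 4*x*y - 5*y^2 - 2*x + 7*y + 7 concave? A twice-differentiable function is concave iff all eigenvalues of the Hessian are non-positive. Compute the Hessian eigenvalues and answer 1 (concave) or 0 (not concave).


The Hessian of f(x,y) = -1*x^2 - 4*x*y - 5*y^2 - 2*x + 7*y + 7 is:
H = [[-2, -4], [-4, -10]]
Trace = -2 - 10 = -12
Determinant = -2*-10 - (-4)^2 = 4
Discriminant = (-12)^2 - 4*4 = 128.0
Eigenvalues: lambda_1 = -11.6569, lambda_2 = -0.3431
The function is concave.

1


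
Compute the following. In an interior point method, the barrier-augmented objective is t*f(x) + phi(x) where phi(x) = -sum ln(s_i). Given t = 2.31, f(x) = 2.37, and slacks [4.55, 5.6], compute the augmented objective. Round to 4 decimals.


Step 1: Compute log-barrier.
ln values: [1.5151, 1.7228]
phi = -(1.5151 + 1.7228) = -3.2379
Step 2: Compute augmented objective.
t*f(x) = 2.31*2.37 = 5.4747
Total = 5.4747 - 3.2379 = 2.2368


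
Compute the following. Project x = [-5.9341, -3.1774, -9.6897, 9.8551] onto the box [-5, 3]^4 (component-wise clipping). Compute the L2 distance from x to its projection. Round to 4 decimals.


Project each component onto [-5, 3].
clip(-5.9341) = -5.0, clip(-3.1774) = -3.1774, clip(-9.6897) = -5.0, clip(9.8551) = 3.0
Projection = [-5.0, -3.1774, -5.0, 3.0]
Squared diffs: [0.8725, 0.0, 21.9933, 46.9924]
Distance = sqrt(69.8582) = 8.3581


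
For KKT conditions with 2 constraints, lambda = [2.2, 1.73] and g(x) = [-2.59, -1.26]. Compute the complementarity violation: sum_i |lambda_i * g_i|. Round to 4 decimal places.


KKT complementary slackness check:
lambda_1 * g_1 = 2.2 * -2.59 = -5.698
lambda_2 * g_2 = 1.73 * -1.26 = -2.1798
Total violation = 5.698 + 2.1798 = 7.8778


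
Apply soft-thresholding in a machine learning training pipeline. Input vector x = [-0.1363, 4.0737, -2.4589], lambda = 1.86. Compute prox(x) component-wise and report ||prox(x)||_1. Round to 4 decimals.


Soft-thresholding with lambda = 1.86:
prox(-0.1363) = sign(-0.1363)*max(|-0.1363| - 1.86, 0) = 0.0
prox(4.0737) = sign(4.0737)*max(|4.0737| - 1.86, 0) = 2.2137
prox(-2.4589) = sign(-2.4589)*max(|-2.4589| - 1.86, 0) = -0.5989
prox(x) = [0.0, 2.2137, -0.5989]
||prox(x)||_1 = 0.0 + 2.2137 + 0.5989 = 2.8126


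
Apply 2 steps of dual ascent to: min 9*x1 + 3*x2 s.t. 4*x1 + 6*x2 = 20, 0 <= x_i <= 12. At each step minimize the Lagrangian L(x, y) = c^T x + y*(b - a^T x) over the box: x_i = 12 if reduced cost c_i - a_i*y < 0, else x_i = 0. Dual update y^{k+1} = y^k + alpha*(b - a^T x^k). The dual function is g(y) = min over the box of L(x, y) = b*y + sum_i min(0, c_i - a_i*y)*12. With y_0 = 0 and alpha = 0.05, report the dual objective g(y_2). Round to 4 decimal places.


Dual ascent for LP: min 9*x1 + 3*x2, 4*x1 + 6*x2 = 20, 0 <= x_i <= 12
Step 1: y^k = 0.0, reduced costs: (9.0, 3.0)
  x^k = (0.0, 0.0), subgradient = b - a^T x = 20.0
  y^{k+1} = 0.0 + 0.05*20.0 = 1.0
Step 2: y^k = 1.0, reduced costs: (5.0, -3.0)
  x^k = (0.0, 12.0), subgradient = b - a^T x = -52.0
  y^{k+1} = 1.0 + 0.05*-52.0 = -1.6
Dual objective at y_2 = -1.6: reduced costs (15.4, 12.6), box minimizer x = (0.0, 0.0)
g(y_2) = b*y + (c1 - a1*y)*x1 + (c2 - a2*y)*x2 = 20*(-1.6) + 15.4*0.0 + 12.6*0.0 = -32.0 + 0.0 + 0.0 = -32.0


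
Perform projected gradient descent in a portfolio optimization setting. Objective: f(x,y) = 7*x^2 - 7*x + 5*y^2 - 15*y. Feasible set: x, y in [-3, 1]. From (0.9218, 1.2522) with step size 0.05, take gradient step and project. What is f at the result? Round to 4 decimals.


Step 1: Compute gradient at (0.9218, 1.2522).
grad_x = 2*7*0.9218 - 7 = 5.9052
grad_y = 2*5*1.2522 - 15 = -2.478
Step 2: Gradient step.
x_raw = 0.9218 - 0.05*5.9052 = 0.6265
y_raw = 1.2522 - 0.05*-2.478 = 1.3761
Step 3: Project onto [-3, 1].
x_proj = clip(0.6265) = 0.6265
y_proj = clip(1.3761) = 1.0
Step 4: Evaluate f.
f(0.6265, 1.0) = -11.6379


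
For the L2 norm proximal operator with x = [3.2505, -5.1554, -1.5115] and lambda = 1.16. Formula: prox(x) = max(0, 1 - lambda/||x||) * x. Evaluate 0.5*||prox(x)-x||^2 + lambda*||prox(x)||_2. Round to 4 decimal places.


Step 1: Compute ||x||.
||x|| = 6.2792
Step 2: Compute scaling factor.
scale = max(0, 1 - 1.16/6.2792) = 0.8153
Step 3: prox(x) = [2.65, -4.203, -1.2323]
||prox(x)|| = 5.1192
Step 4: Proximal objective.
0.5*||prox-x||^2 = 0.6728
lambda*||prox|| = 5.9383
Total = 6.6111


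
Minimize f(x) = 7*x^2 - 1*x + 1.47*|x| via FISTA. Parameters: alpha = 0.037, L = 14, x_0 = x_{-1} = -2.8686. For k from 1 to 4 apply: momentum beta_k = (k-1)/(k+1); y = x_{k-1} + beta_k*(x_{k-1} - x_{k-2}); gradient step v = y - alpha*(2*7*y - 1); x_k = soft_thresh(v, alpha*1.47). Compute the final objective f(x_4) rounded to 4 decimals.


FISTA on f(x) = 7*x^2 - 1*x + 1.47*|x|
L = 14, alpha = 0.037
Iteration 1: beta = 0.0, y = -2.8686 + 0.0*(-2.8686 + 2.8686) = -2.8686
  grad(y) = -41.1604, v = y - alpha*grad = -1.3457
  prox(v) = soft_thresh(-1.3457, 0.0544) = -1.2913
Iteration 2: beta = 0.3333, y = -1.2913 + 0.3333*(-1.2913 + 2.8686) = -0.7655
  grad(y) = -11.717, v = y - alpha*grad = -0.332
  prox(v) = soft_thresh(-0.332, 0.0544) = -0.2776
Iteration 3: beta = 0.5, y = -0.2776 + 0.5*(-0.2776 + 1.2913) = 0.2293
  grad(y) = 2.2097, v = y - alpha*grad = 0.1475
  prox(v) = soft_thresh(0.1475, 0.0544) = 0.0931
Iteration 4: beta = 0.6, y = 0.0931 + 0.6*(0.0931 + 0.2776) = 0.3155
  grad(y) = 3.4175, v = y - alpha*grad = 0.1891
  prox(v) = soft_thresh(0.1891, 0.0544) = 0.1347
f(x_4) = 7*0.1347^2 - 1*0.1347 + 1.47*|0.1347| = 0.1903


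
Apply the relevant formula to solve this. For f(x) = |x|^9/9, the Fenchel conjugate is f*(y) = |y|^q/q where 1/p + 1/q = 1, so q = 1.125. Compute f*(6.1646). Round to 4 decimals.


The conjugate exponent q satisfies 1/p + 1/q = 1.
p = 9, so q = 9/(9 - 1) = 1.125
|y|^q = 6.1646^1.125 = 7.7383
f*(6.1646) = 7.7383 / 1.125 = 6.8784


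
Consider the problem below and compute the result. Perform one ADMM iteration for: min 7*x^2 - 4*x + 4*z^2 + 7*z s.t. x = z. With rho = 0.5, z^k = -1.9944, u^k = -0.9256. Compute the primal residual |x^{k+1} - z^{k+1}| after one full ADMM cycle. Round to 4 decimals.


ADMM iteration with rho = 0.5, z^k = -1.9944, u^k = -0.9256
Step 1: x-update.
Minimize 7*x^2 - 4*x + (0.5/2)*(x + 1.9944 - 0.9256)^2
FOC: (2*7 + 0.5)*x = 4 + 0.5*(-1.9944 + 0.9256)
x^{k+1} = 0.239
Step 2: z-update.
Minimize 4*z^2 + 7*z + (0.5/2)*(0.239 - z - 0.9256)^2
FOC: (2*4 + 0.5)*z = -7 + 0.5*(0.239 - 0.9256)
z^{k+1} = -0.8639
Step 3: u-update.
u^{k+1} = -0.9256 + 0.239 + 0.8639 = 0.1773
Step 4: Primal residual = |0.239 + 0.8639| = 1.1029


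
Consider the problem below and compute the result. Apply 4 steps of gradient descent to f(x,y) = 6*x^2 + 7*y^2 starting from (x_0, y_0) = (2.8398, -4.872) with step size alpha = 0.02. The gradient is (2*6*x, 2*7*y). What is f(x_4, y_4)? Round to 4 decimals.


Gradient descent on f(x,y) = 6*x^2 + 7*y^2.
Starting point: (2.8398, -4.872), alpha = 0.02
Step 1: grad_x = 2*6*2.8398 = 34.0776, grad_y = 2*7*-4.872 = -68.208
  x_1 = 2.8398 - 0.02*34.0776 = 2.1582
  y_1 = -4.872 - 0.02*-68.208 = -3.5078
Step 2: grad_x = 2*6*2.1582 = 25.899, grad_y = 2*7*-3.5078 = -49.1098
  x_2 = 2.1582 - 0.02*25.899 = 1.6403
  y_2 = -3.5078 - 0.02*-49.1098 = -2.5256
Step 3: grad_x = 2*6*1.6403 = 19.6832, grad_y = 2*7*-2.5256 = -35.359
  x_3 = 1.6403 - 0.02*19.6832 = 1.2466
  y_3 = -2.5256 - 0.02*-35.359 = -1.8185
Step 4: grad_x = 2*6*1.2466 = 14.9592, grad_y = 2*7*-1.8185 = -25.4585
  x_4 = 1.2466 - 0.02*14.9592 = 0.9474
  y_4 = -1.8185 - 0.02*-25.4585 = -1.3093
f(0.9474, -1.3093) = 6*0.9474^2 + 7*(-1.3093)^2 = 17.3854


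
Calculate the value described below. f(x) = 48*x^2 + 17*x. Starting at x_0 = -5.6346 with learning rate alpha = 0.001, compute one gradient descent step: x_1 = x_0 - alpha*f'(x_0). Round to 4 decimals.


We compute the gradient at x_0 and apply the update.
f'(x) = 96*x + 17
f'(-5.6346) = 96*-5.6346 + 17 = -523.9216
x_1 = -5.6346 - 0.001*-523.9216 = -5.1107


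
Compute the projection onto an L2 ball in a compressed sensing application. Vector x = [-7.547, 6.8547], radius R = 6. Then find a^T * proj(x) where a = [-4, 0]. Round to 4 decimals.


Step 1: Compute ||x|| (intermediates to 6 decimals).
||x|| = sqrt((-7.547)^2 + 6.8547^2) = 10.195299
Step 2: Project.
Since ||x|| > R, scale = R/||x|| = 6/10.195299 = 0.588507, proj(x) = scale * x
proj(x) = [-4.441462, 4.034039]
Step 3: Dot product.
a^T * proj(x) = -4*(-4.441462) + 0*4.034039 = 17.7658


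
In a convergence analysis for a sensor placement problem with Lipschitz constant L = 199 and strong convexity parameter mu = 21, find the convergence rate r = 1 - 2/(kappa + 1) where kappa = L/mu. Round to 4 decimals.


Step 1: Compute the condition number.
kappa = L/mu = 199/21 = 9.4762
Step 2: Compute the convergence rate.
r = 1 - 2/(kappa + 1) = 1 - 2*mu/(L + mu) = (L - mu)/(L + mu) = 178/220 = 0.8091


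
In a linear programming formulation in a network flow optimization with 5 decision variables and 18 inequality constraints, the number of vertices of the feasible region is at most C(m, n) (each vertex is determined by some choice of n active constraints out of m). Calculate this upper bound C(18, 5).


Each vertex corresponds to some choice of n active constraints out of m, so the number of vertices is at most C(m, n) = m! / (n!(m-n)!).
m = 18, n = 5
Numerator: 18 * 17 * 16 * 15 * 14
Denominator: 5! = 120
C(18, 5) = 8568


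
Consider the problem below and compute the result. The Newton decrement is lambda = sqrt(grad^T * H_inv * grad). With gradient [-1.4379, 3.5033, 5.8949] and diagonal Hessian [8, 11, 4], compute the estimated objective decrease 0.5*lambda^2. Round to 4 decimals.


Step 1: H is diagonal, so H^(-1) * g = [-0.1797, 0.3185, 1.4737].
Step 2: g^T H^(-1) g = sum_i g_i^2 / H_ii
  = (-1.4379)^2/8 + (3.5033)^2/11 + (5.8949)^2/4
  = 0.2584 + 1.1157 + 8.6875 = 10.0616
Step 3: Objective decrease = 0.5 * g^T H^(-1) g = 5.0308


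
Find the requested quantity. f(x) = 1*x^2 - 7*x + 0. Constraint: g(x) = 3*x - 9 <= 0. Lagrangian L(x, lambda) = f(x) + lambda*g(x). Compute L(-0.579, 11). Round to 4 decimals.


Step 1: Evaluate f(x).
f(-0.579) = 1*(-0.579)^2 - 7*(-0.579) + 0 = 4.3882
Step 2: Evaluate g(x).
g(-0.579) = 3*-0.579 - 9 = -10.737
Step 3: Compute Lagrangian.
L = 4.3882 + 11*-10.737 = -113.7188


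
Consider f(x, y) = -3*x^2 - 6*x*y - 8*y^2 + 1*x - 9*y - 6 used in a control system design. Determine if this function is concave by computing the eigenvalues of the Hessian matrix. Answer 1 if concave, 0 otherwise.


The Hessian of f(x,y) = -3*x^2 - 6*x*y - 8*y^2 + 1*x - 9*y - 6 is:
H = [[-6, -6], [-6, -16]]
Trace = -6 - 16 = -22
Determinant = -6*-16 - (-6)^2 = 60
Discriminant = (-22)^2 - 4*60 = 244.0
Eigenvalues: lambda_1 = -18.8102, lambda_2 = -3.1898
The function is concave.

1


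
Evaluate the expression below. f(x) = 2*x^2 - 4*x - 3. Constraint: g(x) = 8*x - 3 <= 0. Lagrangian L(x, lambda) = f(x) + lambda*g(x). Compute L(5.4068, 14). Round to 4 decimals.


Step 1: Evaluate f(x).
f(5.4068) = 2*5.4068^2 - 4*5.4068 - 3 = 33.8398
Step 2: Evaluate g(x).
g(5.4068) = 8*5.4068 - 3 = 40.2544
Step 3: Compute Lagrangian.
L = 33.8398 + 14*40.2544 = 597.4014


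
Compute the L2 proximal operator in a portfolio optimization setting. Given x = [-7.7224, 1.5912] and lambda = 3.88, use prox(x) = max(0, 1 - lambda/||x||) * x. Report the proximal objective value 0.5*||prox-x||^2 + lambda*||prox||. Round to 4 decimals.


Step 1: Compute ||x||.
||x|| = 7.8846
Step 2: Compute scaling factor.
scale = max(0, 1 - 3.88/7.8846) = 0.5079
Step 3: prox(x) = [-3.9222, 0.8082]
||prox(x)|| = 4.0046
Step 4: Proximal objective.
0.5*||prox-x||^2 = 7.5272
lambda*||prox|| = 15.5378
Total = 23.0652


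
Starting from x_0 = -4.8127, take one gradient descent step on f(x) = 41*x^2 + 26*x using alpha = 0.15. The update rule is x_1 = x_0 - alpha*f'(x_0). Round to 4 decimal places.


We compute the gradient at x_0 and apply the update.
f'(x) = 82*x + 26
f'(-4.8127) = 82*-4.8127 + 26 = -368.6414
x_1 = -4.8127 - 0.15*-368.6414 = 50.4835


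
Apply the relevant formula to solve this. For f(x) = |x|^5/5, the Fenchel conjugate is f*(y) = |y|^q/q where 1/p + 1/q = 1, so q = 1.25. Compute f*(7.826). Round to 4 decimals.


The conjugate exponent q satisfies 1/p + 1/q = 1.
p = 5, so q = 5/(5 - 1) = 1.25
|y|^q = 7.826^1.25 = 13.0896
f*(7.826) = 13.0896 / 1.25 = 10.4716


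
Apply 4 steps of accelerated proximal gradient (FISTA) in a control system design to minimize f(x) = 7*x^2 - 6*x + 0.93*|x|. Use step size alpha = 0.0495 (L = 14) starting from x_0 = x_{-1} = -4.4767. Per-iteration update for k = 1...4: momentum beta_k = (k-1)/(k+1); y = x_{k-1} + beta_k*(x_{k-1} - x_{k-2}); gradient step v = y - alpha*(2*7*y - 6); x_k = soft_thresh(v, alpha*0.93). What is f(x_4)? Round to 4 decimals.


FISTA on f(x) = 7*x^2 - 6*x + 0.93*|x|
L = 14, alpha = 0.0495
Iteration 1: beta = 0.0, y = -4.4767 + 0.0*(-4.4767 + 4.4767) = -4.4767
  grad(y) = -68.6738, v = y - alpha*grad = -1.0773
  prox(v) = soft_thresh(-1.0773, 0.046) = -1.0313
Iteration 2: beta = 0.3333, y = -1.0313 + 0.3333*(-1.0313 + 4.4767) = 0.1172
  grad(y) = -4.3599, v = y - alpha*grad = 0.333
  prox(v) = soft_thresh(0.333, 0.046) = 0.2869
Iteration 3: beta = 0.5, y = 0.2869 + 0.5*(0.2869 + 1.0313) = 0.9461
  grad(y) = 7.2447, v = y - alpha*grad = 0.5874
  prox(v) = soft_thresh(0.5874, 0.046) = 0.5414
Iteration 4: beta = 0.6, y = 0.5414 + 0.6*(0.5414 - 0.2869) = 0.6941
  grad(y) = 3.7172, v = y - alpha*grad = 0.5101
  prox(v) = soft_thresh(0.5101, 0.046) = 0.464
f(x_4) = 7*0.464^2 - 6*0.464 + 0.93*|0.464| = -0.8453


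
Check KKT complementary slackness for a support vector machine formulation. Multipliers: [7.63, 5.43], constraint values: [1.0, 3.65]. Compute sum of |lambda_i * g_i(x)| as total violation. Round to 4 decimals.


KKT complementary slackness check:
lambda_1 * g_1 = 7.63 * 1.0 = 7.63
lambda_2 * g_2 = 5.43 * 3.65 = 19.8195
Total violation = 7.63 + 19.8195 = 27.4495


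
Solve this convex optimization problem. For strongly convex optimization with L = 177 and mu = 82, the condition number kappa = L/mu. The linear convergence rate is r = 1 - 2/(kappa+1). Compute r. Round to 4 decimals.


Step 1: Compute the condition number.
kappa = L/mu = 177/82 = 2.1585
Step 2: Compute the convergence rate.
r = 1 - 2/(kappa + 1) = 1 - 2*mu/(L + mu) = (L - mu)/(L + mu) = 95/259 = 0.3668


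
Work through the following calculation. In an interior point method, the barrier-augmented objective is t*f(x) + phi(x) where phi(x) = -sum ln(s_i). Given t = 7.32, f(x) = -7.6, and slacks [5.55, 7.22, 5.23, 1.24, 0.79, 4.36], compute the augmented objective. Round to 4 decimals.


Step 1: Compute log-barrier.
ln values: [1.7138, 1.9769, 1.6544, 0.2151, -0.2357, 1.4725]
phi = -(1.7138 + 1.9769 + 1.6544 + 0.2151 - 0.2357 + 1.4725) = -6.7969
Step 2: Compute augmented objective.
t*f(x) = 7.32*-7.6 = -55.632
Total = -55.632 - 6.7969 = -62.4289


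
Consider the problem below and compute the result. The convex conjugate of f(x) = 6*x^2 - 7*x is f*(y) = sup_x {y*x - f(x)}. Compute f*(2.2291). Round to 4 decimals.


f*(y) = sup_x {y*x - a*x^2 - b*x} = sup_x {(y-b)*x - a*x^2}
FOC: (y - b) - 2a*x = 0 => x* = (y - b)/(2a)
x* = (2.2291 + 7)/(2*6) = 0.7691
f*(2.2291) = (y-b)^2/(4a) = (2.2291 + 7)^2/(4*6)
= 85.1763/24 = 3.549


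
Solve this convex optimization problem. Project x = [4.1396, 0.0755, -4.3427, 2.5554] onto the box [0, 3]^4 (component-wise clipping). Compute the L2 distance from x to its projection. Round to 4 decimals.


Project each component onto [0, 3].
clip(4.1396) = 3.0, clip(0.0755) = 0.0755, clip(-4.3427) = 0.0, clip(2.5554) = 2.5554
Projection = [3.0, 0.0755, 0.0, 2.5554]
Squared diffs: [1.2987, 0.0, 18.859, 0.0]
Distance = sqrt(20.1577) = 4.4897


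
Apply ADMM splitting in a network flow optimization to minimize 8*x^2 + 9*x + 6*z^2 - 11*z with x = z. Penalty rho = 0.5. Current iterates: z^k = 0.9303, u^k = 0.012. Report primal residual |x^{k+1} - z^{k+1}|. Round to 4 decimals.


ADMM iteration with rho = 0.5, z^k = 0.9303, u^k = 0.012
Step 1: x-update.
Minimize 8*x^2 + 9*x + (0.5/2)*(x - 0.9303 + 0.012)^2
FOC: (2*8 + 0.5)*x = -9 + 0.5*(0.9303 - 0.012)
x^{k+1} = -0.5176
Step 2: z-update.
Minimize 6*z^2 - 11*z + (0.5/2)*(-0.5176 - z + 0.012)^2
FOC: (2*6 + 0.5)*z = 11 + 0.5*(-0.5176 + 0.012)
z^{k+1} = 0.8598
Step 3: u-update.
u^{k+1} = 0.012 - 0.5176 - 0.8598 = -1.3654
Step 4: Primal residual = |-0.5176 - 0.8598| = 1.3774


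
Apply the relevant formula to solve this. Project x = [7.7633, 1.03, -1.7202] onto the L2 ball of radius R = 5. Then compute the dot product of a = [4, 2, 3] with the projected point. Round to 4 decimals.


Step 1: Compute ||x|| (intermediates to 6 decimals).
||x|| = sqrt(7.7633^2 + 1.03^2 + (-1.7202)^2) = 8.018031
Step 2: Project.
Since ||x|| > R, scale = R/||x|| = 5/8.018031 = 0.623594, proj(x) = scale * x
proj(x) = [4.841147, 0.642302, -1.072706]
Step 3: Dot product.
a^T * proj(x) = 4*4.841147 + 2*0.642302 + 3*(-1.072706) = 17.4311


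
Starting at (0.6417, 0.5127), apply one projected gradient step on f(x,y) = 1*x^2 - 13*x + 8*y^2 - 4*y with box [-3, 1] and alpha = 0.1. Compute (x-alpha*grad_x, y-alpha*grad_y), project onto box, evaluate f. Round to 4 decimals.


Step 1: Compute gradient at (0.6417, 0.5127).
grad_x = 2*1*0.6417 - 13 = -11.7166
grad_y = 2*8*0.5127 - 4 = 4.2032
Step 2: Gradient step.
x_raw = 0.6417 - 0.1*-11.7166 = 1.8134
y_raw = 0.5127 - 0.1*4.2032 = 0.0924
Step 3: Project onto [-3, 1].
x_proj = clip(1.8134) = 1.0
y_proj = clip(0.0924) = 0.0924
Step 4: Evaluate f.
f(1.0, 0.0924) = -12.3012


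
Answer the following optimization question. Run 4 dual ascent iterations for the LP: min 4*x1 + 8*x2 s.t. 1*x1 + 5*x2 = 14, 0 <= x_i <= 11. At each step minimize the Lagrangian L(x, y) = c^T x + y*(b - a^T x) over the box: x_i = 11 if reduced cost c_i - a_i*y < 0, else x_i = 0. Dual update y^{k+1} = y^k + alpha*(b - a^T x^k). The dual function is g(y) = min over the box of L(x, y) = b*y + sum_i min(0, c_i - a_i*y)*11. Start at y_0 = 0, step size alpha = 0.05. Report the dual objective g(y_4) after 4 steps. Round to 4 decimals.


Dual ascent for LP: min 4*x1 + 8*x2, 1*x1 + 5*x2 = 14, 0 <= x_i <= 11
Step 1: y^k = 0.0, reduced costs: (4.0, 8.0)
  x^k = (0.0, 0.0), subgradient = b - a^T x = 14.0
  y^{k+1} = 0.0 + 0.05*14.0 = 0.7
Step 2: y^k = 0.7, reduced costs: (3.3, 4.5)
  x^k = (0.0, 0.0), subgradient = b - a^T x = 14.0
  y^{k+1} = 0.7 + 0.05*14.0 = 1.4
Step 3: y^k = 1.4, reduced costs: (2.6, 1.0)
  x^k = (0.0, 0.0), subgradient = b - a^T x = 14.0
  y^{k+1} = 1.4 + 0.05*14.0 = 2.1
Step 4: y^k = 2.1, reduced costs: (1.9, -2.5)
  x^k = (0.0, 11.0), subgradient = b - a^T x = -41.0
  y^{k+1} = 2.1 + 0.05*-41.0 = 0.05
Dual objective at y_4 = 0.05: reduced costs (3.95, 7.75), box minimizer x = (0.0, 0.0)
g(y_4) = b*y + (c1 - a1*y)*x1 + (c2 - a2*y)*x2 = 14*0.05 + 3.95*0.0 + 7.75*0.0 = 0.7 + 0.0 + 0.0 = 0.7


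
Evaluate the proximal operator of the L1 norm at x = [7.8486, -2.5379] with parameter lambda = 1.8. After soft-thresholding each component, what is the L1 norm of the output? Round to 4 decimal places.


Soft-thresholding with lambda = 1.8:
prox(7.8486) = sign(7.8486)*max(|7.8486| - 1.8, 0) = 6.0486
prox(-2.5379) = sign(-2.5379)*max(|-2.5379| - 1.8, 0) = -0.7379
prox(x) = [6.0486, -0.7379]
||prox(x)||_1 = 6.0486 + 0.7379 = 6.7865


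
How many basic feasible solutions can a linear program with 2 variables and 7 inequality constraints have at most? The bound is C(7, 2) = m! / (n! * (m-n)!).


Each vertex corresponds to some choice of n active constraints out of m, so the number of vertices is at most C(m, n) = m! / (n!(m-n)!).
m = 7, n = 2
Numerator: 7 * 6
Denominator: 2! = 2
C(7, 2) = 21


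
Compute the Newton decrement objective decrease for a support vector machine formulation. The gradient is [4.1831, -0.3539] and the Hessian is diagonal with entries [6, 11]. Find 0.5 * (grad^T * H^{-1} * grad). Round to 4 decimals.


Step 1: H is diagonal, so H^(-1) * g = [0.6972, -0.0322].
Step 2: g^T H^(-1) g = sum_i g_i^2 / H_ii
  = (4.1831)^2/6 + (-0.3539)^2/11
  = 2.9164 + 0.0114 = 2.9278
Step 3: Objective decrease = 0.5 * g^T H^(-1) g = 1.4639


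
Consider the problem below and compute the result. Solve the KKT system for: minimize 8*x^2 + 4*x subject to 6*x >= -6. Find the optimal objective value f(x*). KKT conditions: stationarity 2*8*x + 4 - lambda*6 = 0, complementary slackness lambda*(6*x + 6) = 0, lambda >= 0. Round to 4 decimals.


Step 1: Try lambda = 0 (constraint inactive).
Stationarity: 2*8*x + 4 = 0
x* = -4/(2*8) = -0.25
Check constraint: 6*-0.25 = -1.5 >= -6 -- satisfied.
Step 2: Compute optimal value.
f(x*) = 8*(-0.25)^2 + 4*(-0.25) = -0.5


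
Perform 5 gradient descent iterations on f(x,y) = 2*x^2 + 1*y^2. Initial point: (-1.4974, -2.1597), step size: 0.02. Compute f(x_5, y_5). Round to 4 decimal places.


Gradient descent on f(x,y) = 2*x^2 + 1*y^2.
Starting point: (-1.4974, -2.1597), alpha = 0.02
Step 1: grad_x = 2*2*-1.4974 = -5.9896, grad_y = 2*1*-2.1597 = -4.3194
  x_1 = -1.4974 - 0.02*-5.9896 = -1.3776
  y_1 = -2.1597 - 0.02*-4.3194 = -2.0733
Step 2: grad_x = 2*2*-1.3776 = -5.5104, grad_y = 2*1*-2.0733 = -4.1466
  x_2 = -1.3776 - 0.02*-5.5104 = -1.2674
  y_2 = -2.0733 - 0.02*-4.1466 = -1.9904
Step 3: grad_x = 2*2*-1.2674 = -5.0696, grad_y = 2*1*-1.9904 = -3.9808
  x_3 = -1.2674 - 0.02*-5.0696 = -1.166
  y_3 = -1.9904 - 0.02*-3.9808 = -1.9108
Step 4: grad_x = 2*2*-1.166 = -4.664, grad_y = 2*1*-1.9108 = -3.8215
  x_4 = -1.166 - 0.02*-4.664 = -1.0727
  y_4 = -1.9108 - 0.02*-3.8215 = -1.8343
Step 5: grad_x = 2*2*-1.0727 = -4.2909, grad_y = 2*1*-1.8343 = -3.6687
  x_5 = -1.0727 - 0.02*-4.2909 = -0.9869
  y_5 = -1.8343 - 0.02*-3.6687 = -1.761
f(-0.9869, -1.761) = 2*(-0.9869)^2 + 1*(-1.761)^2 = 5.049


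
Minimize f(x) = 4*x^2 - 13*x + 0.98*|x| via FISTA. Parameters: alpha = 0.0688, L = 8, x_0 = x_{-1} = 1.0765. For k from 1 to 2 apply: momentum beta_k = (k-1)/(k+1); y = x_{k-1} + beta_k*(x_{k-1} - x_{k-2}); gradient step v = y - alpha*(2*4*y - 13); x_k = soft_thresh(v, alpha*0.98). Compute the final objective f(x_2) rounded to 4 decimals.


FISTA on f(x) = 4*x^2 - 13*x + 0.98*|x|
L = 8, alpha = 0.0688
Iteration 1: beta = 0.0, y = 1.0765 + 0.0*(1.0765 - 1.0765) = 1.0765
  grad(y) = -4.388, v = y - alpha*grad = 1.3784
  prox(v) = soft_thresh(1.3784, 0.0674) = 1.311
Iteration 2: beta = 0.3333, y = 1.311 + 0.3333*(1.311 - 1.0765) = 1.3891
  grad(y) = -1.887, v = y - alpha*grad = 1.519
  prox(v) = soft_thresh(1.519, 0.0674) = 1.4515
f(x_2) = 4*1.4515^2 - 13*1.4515 + 0.98*|1.4515| = -9.0196


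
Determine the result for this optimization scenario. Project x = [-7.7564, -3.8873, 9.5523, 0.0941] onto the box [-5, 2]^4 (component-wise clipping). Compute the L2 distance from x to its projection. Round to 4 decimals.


Project each component onto [-5, 2].
clip(-7.7564) = -5.0, clip(-3.8873) = -3.8873, clip(9.5523) = 2.0, clip(0.0941) = 0.0941
Projection = [-5.0, -3.8873, 2.0, 0.0941]
Squared diffs: [7.5977, 0.0, 57.0372, 0.0]
Distance = sqrt(64.6349) = 8.0396


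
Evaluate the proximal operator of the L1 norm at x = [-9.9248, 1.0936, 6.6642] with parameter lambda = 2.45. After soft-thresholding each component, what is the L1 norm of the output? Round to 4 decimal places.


Soft-thresholding with lambda = 2.45:
prox(-9.9248) = sign(-9.9248)*max(|-9.9248| - 2.45, 0) = -7.4748
prox(1.0936) = sign(1.0936)*max(|1.0936| - 2.45, 0) = 0.0
prox(6.6642) = sign(6.6642)*max(|6.6642| - 2.45, 0) = 4.2142
prox(x) = [-7.4748, 0.0, 4.2142]
||prox(x)||_1 = 7.4748 + 0.0 + 4.2142 = 11.689


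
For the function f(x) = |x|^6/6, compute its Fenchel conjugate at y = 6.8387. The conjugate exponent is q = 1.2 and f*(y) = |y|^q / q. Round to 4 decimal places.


The conjugate exponent q satisfies 1/p + 1/q = 1.
p = 6, so q = 6/(6 - 1) = 1.2
|y|^q = 6.8387^1.2 = 10.0454
f*(6.8387) = 10.0454 / 1.2 = 8.3712


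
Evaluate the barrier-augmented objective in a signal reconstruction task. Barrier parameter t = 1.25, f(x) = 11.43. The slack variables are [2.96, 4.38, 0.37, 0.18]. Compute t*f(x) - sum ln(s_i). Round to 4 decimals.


Step 1: Compute log-barrier.
ln values: [1.0852, 1.477, -0.9943, -1.7148]
phi = -(1.0852 + 1.477 - 0.9943 - 1.7148) = 0.1468
Step 2: Compute augmented objective.
t*f(x) = 1.25*11.43 = 14.2875
Total = 14.2875 + 0.1468 = 14.4343


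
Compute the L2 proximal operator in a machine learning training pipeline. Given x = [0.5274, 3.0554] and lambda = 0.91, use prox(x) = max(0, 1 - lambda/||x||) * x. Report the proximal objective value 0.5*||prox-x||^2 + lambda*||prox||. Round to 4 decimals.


Step 1: Compute ||x||.
||x|| = 3.1006
Step 2: Compute scaling factor.
scale = max(0, 1 - 0.91/3.1006) = 0.7065
Step 3: prox(x) = [0.3726, 2.1587]
||prox(x)|| = 2.1906
Step 4: Proximal objective.
0.5*||prox-x||^2 = 0.4141
lambda*||prox|| = 1.9934
Total = 2.4075


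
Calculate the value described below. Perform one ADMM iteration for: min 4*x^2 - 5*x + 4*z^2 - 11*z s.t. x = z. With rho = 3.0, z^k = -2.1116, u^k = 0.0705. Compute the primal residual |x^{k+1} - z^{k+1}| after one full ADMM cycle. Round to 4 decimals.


ADMM iteration with rho = 3.0, z^k = -2.1116, u^k = 0.0705
Step 1: x-update.
Minimize 4*x^2 - 5*x + (3.0/2)*(x + 2.1116 + 0.0705)^2
FOC: (2*4 + 3.0)*x = 5 + 3.0*(-2.1116 - 0.0705)
x^{k+1} = -0.1406
Step 2: z-update.
Minimize 4*z^2 - 11*z + (3.0/2)*(-0.1406 - z + 0.0705)^2
FOC: (2*4 + 3.0)*z = 11 + 3.0*(-0.1406 + 0.0705)
z^{k+1} = 0.9809
Step 3: u-update.
u^{k+1} = 0.0705 - 0.1406 - 0.9809 = -1.051
Step 4: Primal residual = |-0.1406 - 0.9809| = 1.1215


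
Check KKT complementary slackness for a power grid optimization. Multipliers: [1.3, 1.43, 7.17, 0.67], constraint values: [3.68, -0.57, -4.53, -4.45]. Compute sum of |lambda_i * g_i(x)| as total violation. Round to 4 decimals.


KKT complementary slackness check:
lambda_1 * g_1 = 1.3 * 3.68 = 4.784
lambda_2 * g_2 = 1.43 * -0.57 = -0.8151
lambda_3 * g_3 = 7.17 * -4.53 = -32.4801
lambda_4 * g_4 = 0.67 * -4.45 = -2.9815
Total violation = 4.784 + 0.8151 + 32.4801 + 2.9815 = 41.0607


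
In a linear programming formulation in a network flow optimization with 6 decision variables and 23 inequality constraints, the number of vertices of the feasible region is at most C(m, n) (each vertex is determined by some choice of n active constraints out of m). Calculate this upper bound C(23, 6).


Each vertex corresponds to some choice of n active constraints out of m, so the number of vertices is at most C(m, n) = m! / (n!(m-n)!).
m = 23, n = 6
Numerator: 23 * 22 * 21 * 20 * 19 * 18
Denominator: 6! = 720
C(23, 6) = 100947


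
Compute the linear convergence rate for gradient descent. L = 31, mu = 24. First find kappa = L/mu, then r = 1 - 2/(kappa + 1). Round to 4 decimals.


Step 1: Compute the condition number.
kappa = L/mu = 31/24 = 1.2917
Step 2: Compute the convergence rate.
r = 1 - 2/(kappa + 1) = 1 - 2*mu/(L + mu) = (L - mu)/(L + mu) = 7/55 = 0.1273


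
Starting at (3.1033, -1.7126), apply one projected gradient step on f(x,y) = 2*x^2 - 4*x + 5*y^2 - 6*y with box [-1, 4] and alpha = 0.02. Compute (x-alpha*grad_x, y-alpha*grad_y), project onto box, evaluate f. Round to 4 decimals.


Step 1: Compute gradient at (3.1033, -1.7126).
grad_x = 2*2*3.1033 - 4 = 8.4132
grad_y = 2*5*-1.7126 - 6 = -23.126
Step 2: Gradient step.
x_raw = 3.1033 - 0.02*8.4132 = 2.935
y_raw = -1.7126 - 0.02*-23.126 = -1.2501
Step 3: Project onto [-1, 4].
x_proj = clip(2.935) = 2.935
y_proj = clip(-1.2501) = -1.0
Step 4: Evaluate f.
f(2.935, -1.0) = 16.4887


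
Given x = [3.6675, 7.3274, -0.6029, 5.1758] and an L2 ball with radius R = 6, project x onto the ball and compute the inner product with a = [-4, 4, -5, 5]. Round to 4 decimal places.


Step 1: Compute ||x|| (intermediates to 6 decimals).
||x|| = sqrt(3.6675^2 + 7.3274^2 + (-0.6029)^2 + 5.1758^2) = 9.710496
Step 2: Project.
Since ||x|| > R, scale = R/||x|| = 6/9.710496 = 0.617888, proj(x) = scale * x
proj(x) = [2.266104, 4.527513, -0.372525, 3.198065]
Step 3: Dot product.
a^T * proj(x) = -4*2.266104 + 4*4.527513 - 5*(-0.372525) + 5*3.198065 = 26.8986


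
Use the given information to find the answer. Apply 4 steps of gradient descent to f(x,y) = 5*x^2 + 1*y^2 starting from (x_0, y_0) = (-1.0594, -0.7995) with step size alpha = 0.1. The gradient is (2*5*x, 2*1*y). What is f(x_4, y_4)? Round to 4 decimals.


Gradient descent on f(x,y) = 5*x^2 + 1*y^2.
Starting point: (-1.0594, -0.7995), alpha = 0.1
Step 1: grad_x = 2*5*-1.0594 = -10.594, grad_y = 2*1*-0.7995 = -1.599
  x_1 = -1.0594 - 0.1*-10.594 = 0.0
  y_1 = -0.7995 - 0.1*-1.599 = -0.6396
Step 2: grad_x = 2*5*0.0 = 0.0, grad_y = 2*1*-0.6396 = -1.2792
  x_2 = 0.0 - 0.1*0.0 = 0.0
  y_2 = -0.6396 - 0.1*-1.2792 = -0.5117
Step 3: grad_x = 2*5*0.0 = 0.0, grad_y = 2*1*-0.5117 = -1.0234
  x_3 = 0.0 - 0.1*0.0 = 0.0
  y_3 = -0.5117 - 0.1*-1.0234 = -0.4093
Step 4: grad_x = 2*5*0.0 = 0.0, grad_y = 2*1*-0.4093 = -0.8187
  x_4 = 0.0 - 0.1*0.0 = 0.0
  y_4 = -0.4093 - 0.1*-0.8187 = -0.3275
f(0.0, -0.3275) = 5*0.0^2 + 1*(-0.3275)^2 = 0.1072


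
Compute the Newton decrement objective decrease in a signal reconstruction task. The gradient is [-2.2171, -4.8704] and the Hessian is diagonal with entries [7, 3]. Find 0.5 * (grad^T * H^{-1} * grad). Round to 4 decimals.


Step 1: H is diagonal, so H^(-1) * g = [-0.3167, -1.6235].
Step 2: g^T H^(-1) g = sum_i g_i^2 / H_ii
  = (-2.2171)^2/7 + (-4.8704)^2/3
  = 0.7022 + 7.9069 = 8.6092
Step 3: Objective decrease = 0.5 * g^T H^(-1) g = 4.3046


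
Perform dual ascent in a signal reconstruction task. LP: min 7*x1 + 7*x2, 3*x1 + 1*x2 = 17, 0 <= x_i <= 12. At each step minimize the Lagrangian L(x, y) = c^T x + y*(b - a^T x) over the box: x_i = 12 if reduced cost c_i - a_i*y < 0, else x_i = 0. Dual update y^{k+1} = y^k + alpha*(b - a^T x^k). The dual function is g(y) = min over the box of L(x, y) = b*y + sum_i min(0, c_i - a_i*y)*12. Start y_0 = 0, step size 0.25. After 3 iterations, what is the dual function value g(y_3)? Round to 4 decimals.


Dual ascent for LP: min 7*x1 + 7*x2, 3*x1 + 1*x2 = 17, 0 <= x_i <= 12
Step 1: y^k = 0.0, reduced costs: (7.0, 7.0)
  x^k = (0.0, 0.0), subgradient = b - a^T x = 17.0
  y^{k+1} = 0.0 + 0.25*17.0 = 4.25
Step 2: y^k = 4.25, reduced costs: (-5.75, 2.75)
  x^k = (12.0, 0.0), subgradient = b - a^T x = -19.0
  y^{k+1} = 4.25 + 0.25*-19.0 = -0.5
Step 3: y^k = -0.5, reduced costs: (8.5, 7.5)
  x^k = (0.0, 0.0), subgradient = b - a^T x = 17.0
  y^{k+1} = -0.5 + 0.25*17.0 = 3.75
Dual objective at y_3 = 3.75: reduced costs (-4.25, 3.25), box minimizer x = (12.0, 0.0)
g(y_3) = b*y + (c1 - a1*y)*x1 + (c2 - a2*y)*x2 = 17*3.75 + (-4.25)*12.0 + 3.25*0.0 = 63.75 - 51.0 + 0.0 = 12.75


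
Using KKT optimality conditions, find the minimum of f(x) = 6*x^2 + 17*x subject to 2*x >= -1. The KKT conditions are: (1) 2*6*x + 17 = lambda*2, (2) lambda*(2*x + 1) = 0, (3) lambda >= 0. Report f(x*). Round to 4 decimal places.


Step 1: Try lambda = 0 (constraint inactive).
x_unc = -17/(2*6) = -1.4167
Check: 2*-1.4167 = -2.8334 < -1 -- violated!
Step 2: Constraint must be active: 2*x = -1
x* = -1/2 = -0.5
lambda = (2*6*(-0.5) + 17)/2 = 5.5
Step 3: Compute optimal value.
f(x*) = 6*(-0.5)^2 + 17*(-0.5) = -7.0


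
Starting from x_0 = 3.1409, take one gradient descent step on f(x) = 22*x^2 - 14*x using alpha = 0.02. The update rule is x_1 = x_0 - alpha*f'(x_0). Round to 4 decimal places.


We compute the gradient at x_0 and apply the update.
f'(x) = 44*x - 14
f'(3.1409) = 44*3.1409 - 14 = 124.1996
x_1 = 3.1409 - 0.02*124.1996 = 0.6569


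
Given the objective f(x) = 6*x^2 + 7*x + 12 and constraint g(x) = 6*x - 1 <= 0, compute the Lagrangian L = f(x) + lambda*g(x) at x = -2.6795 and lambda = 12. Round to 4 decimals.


Step 1: Evaluate f(x).
f(-2.6795) = 6*(-2.6795)^2 + 7*(-2.6795) + 12 = 36.3218
Step 2: Evaluate g(x).
g(-2.6795) = 6*-2.6795 - 1 = -17.077
Step 3: Compute Lagrangian.
L = 36.3218 + 12*-17.077 = -168.6022


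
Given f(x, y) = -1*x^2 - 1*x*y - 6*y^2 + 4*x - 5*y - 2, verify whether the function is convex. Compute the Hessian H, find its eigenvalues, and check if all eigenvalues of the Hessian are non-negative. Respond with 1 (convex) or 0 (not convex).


The Hessian of f(x,y) = -1*x^2 - 1*x*y - 6*y^2 + 4*x - 5*y - 2 is:
H = [[-2, -1], [-1, -12]]
Trace = -2 - 12 = -14
Determinant = -2*-12 - (-1)^2 = 23
Discriminant = (-14)^2 - 4*23 = 104.0
Eigenvalues: lambda_1 = -12.099, lambda_2 = -1.901
The function is not convex.

0


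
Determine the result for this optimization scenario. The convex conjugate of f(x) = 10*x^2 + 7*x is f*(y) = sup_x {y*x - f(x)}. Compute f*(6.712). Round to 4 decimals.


f*(y) = sup_x {y*x - a*x^2 - b*x} = sup_x {(y-b)*x - a*x^2}
FOC: (y - b) - 2a*x = 0 => x* = (y - b)/(2a)
x* = (6.712 - 7)/(2*10) = -0.0144
f*(6.712) = (y-b)^2/(4a) = (6.712 - 7)^2/(4*10)
= 0.0829/40 = 0.0021


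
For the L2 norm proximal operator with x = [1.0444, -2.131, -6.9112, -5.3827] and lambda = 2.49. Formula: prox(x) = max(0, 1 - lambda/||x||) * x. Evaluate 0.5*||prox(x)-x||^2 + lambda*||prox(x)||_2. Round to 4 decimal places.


Step 1: Compute ||x||.
||x|| = 9.0758
Step 2: Compute scaling factor.
scale = max(0, 1 - 2.49/9.0758) = 0.7256
Step 3: prox(x) = [0.7579, -1.5463, -5.0151, -3.9059]
||prox(x)|| = 6.5858
Step 4: Proximal objective.
0.5*||prox-x||^2 = 3.1001
lambda*||prox|| = 16.3986
Total = 19.4987


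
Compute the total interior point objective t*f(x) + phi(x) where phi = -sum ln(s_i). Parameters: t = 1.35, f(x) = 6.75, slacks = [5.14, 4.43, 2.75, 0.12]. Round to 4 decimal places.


Step 1: Compute log-barrier.
ln values: [1.6371, 1.4884, 1.0116, -2.1203]
phi = -(1.6371 + 1.4884 + 1.0116 - 2.1203) = -2.0168
Step 2: Compute augmented objective.
t*f(x) = 1.35*6.75 = 9.1125
Total = 9.1125 - 2.0168 = 7.0957


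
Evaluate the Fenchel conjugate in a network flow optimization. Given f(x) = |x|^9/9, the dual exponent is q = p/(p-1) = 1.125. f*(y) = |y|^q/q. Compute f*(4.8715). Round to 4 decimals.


The conjugate exponent q satisfies 1/p + 1/q = 1.
p = 9, so q = 9/(9 - 1) = 1.125
|y|^q = 4.8715^1.125 = 5.9377
f*(4.8715) = 5.9377 / 1.125 = 5.278


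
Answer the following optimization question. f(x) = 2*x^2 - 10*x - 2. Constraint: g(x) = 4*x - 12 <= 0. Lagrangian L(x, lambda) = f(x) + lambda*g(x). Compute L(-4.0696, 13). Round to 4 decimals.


Step 1: Evaluate f(x).
f(-4.0696) = 2*(-4.0696)^2 - 10*(-4.0696) - 2 = 71.8193
Step 2: Evaluate g(x).
g(-4.0696) = 4*-4.0696 - 12 = -28.2784
Step 3: Compute Lagrangian.
L = 71.8193 + 13*-28.2784 = -295.7999


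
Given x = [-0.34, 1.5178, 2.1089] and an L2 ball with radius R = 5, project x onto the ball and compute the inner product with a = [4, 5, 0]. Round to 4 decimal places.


Step 1: Compute ||x|| (intermediates to 6 decimals).
||x|| = sqrt((-0.34)^2 + 1.5178^2 + 2.1089^2) = 2.620453
Step 2: Project.
Since ||x|| <= R, proj = x (no scaling needed).
proj(x) = [-0.34, 1.5178, 2.1089]
Step 3: Dot product.
a^T * proj(x) = 4*(-0.34) + 5*1.5178 + 0*2.1089 = 6.229


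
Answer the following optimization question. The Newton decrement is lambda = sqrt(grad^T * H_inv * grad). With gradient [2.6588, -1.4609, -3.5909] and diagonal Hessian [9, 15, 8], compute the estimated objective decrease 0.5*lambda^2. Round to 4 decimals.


Step 1: H is diagonal, so H^(-1) * g = [0.2954, -0.0974, -0.4489].
Step 2: g^T H^(-1) g = sum_i g_i^2 / H_ii
  = (2.6588)^2/9 + (-1.4609)^2/15 + (-3.5909)^2/8
  = 0.7855 + 0.1423 + 1.6118 = 2.5396
Step 3: Objective decrease = 0.5 * g^T H^(-1) g = 1.2698


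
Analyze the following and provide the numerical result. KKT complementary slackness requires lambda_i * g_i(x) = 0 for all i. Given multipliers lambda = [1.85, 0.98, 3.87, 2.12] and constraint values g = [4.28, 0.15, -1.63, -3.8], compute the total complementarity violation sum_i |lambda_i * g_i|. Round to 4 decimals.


KKT complementary slackness check:
lambda_1 * g_1 = 1.85 * 4.28 = 7.918
lambda_2 * g_2 = 0.98 * 0.15 = 0.147
lambda_3 * g_3 = 3.87 * -1.63 = -6.3081
lambda_4 * g_4 = 2.12 * -3.8 = -8.056
Total violation = 7.918 + 0.147 + 6.3081 + 8.056 = 22.4291


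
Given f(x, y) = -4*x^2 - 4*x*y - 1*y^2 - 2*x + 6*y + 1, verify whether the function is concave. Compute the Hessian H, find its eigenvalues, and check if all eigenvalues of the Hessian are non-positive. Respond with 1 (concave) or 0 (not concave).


The Hessian of f(x,y) = -4*x^2 - 4*x*y - 1*y^2 - 2*x + 6*y + 1 is:
H = [[-8, -4], [-4, -2]]
Trace = -8 - 2 = -10
Determinant = -8*-2 - (-4)^2 = 0
Discriminant = (-10)^2 - 4*0 = 100.0
Eigenvalues: lambda_1 = -10.0, lambda_2 = 0.0
The function is concave.

1


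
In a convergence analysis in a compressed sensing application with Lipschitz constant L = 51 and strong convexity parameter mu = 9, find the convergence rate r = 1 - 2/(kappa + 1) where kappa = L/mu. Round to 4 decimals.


Step 1: Compute the condition number.
kappa = L/mu = 51/9 = 5.6667
Step 2: Compute the convergence rate.
r = 1 - 2/(kappa + 1) = 1 - 2*mu/(L + mu) = (L - mu)/(L + mu) = 42/60 = 0.7


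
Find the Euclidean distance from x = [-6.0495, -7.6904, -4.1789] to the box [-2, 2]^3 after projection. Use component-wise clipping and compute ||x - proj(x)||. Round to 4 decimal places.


Project each component onto [-2, 2].
clip(-6.0495) = -2.0, clip(-7.6904) = -2.0, clip(-4.1789) = -2.0
Projection = [-2.0, -2.0, -2.0]
Squared diffs: [16.3985, 32.3807, 4.7476]
Distance = sqrt(53.5268) = 7.3162


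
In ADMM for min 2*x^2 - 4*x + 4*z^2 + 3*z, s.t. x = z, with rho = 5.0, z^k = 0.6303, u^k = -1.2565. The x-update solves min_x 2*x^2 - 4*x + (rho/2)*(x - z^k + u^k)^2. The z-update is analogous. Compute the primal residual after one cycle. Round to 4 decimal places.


ADMM iteration with rho = 5.0, z^k = 0.6303, u^k = -1.2565
Step 1: x-update.
Minimize 2*x^2 - 4*x + (5.0/2)*(x - 0.6303 - 1.2565)^2
FOC: (2*2 + 5.0)*x = 4 + 5.0*(0.6303 + 1.2565)
x^{k+1} = 1.4927
Step 2: z-update.
Minimize 4*z^2 + 3*z + (5.0/2)*(1.4927 - z - 1.2565)^2
FOC: (2*4 + 5.0)*z = -3 + 5.0*(1.4927 - 1.2565)
z^{k+1} = -0.1399
Step 3: u-update.
u^{k+1} = -1.2565 + 1.4927 + 0.1399 = 0.3761
Step 4: Primal residual = |1.4927 + 0.1399| = 1.6326


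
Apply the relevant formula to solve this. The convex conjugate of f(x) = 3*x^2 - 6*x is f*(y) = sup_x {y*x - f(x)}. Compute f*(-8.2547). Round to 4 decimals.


f*(y) = sup_x {y*x - a*x^2 - b*x} = sup_x {(y-b)*x - a*x^2}
FOC: (y - b) - 2a*x = 0 => x* = (y - b)/(2a)
x* = (-8.2547 + 6)/(2*3) = -0.3758
f*(-8.2547) = (y-b)^2/(4a) = (-8.2547 + 6)^2/(4*3)
= 5.0837/12 = 0.4236


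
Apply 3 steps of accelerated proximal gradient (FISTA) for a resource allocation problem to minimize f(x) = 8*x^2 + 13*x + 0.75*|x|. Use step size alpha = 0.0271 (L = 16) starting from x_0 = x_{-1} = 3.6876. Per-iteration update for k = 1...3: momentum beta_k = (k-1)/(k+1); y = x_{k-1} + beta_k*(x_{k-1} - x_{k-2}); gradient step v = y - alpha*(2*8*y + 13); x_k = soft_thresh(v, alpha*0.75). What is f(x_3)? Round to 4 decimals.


FISTA on f(x) = 8*x^2 + 13*x + 0.75*|x|
L = 16, alpha = 0.0271
Iteration 1: beta = 0.0, y = 3.6876 + 0.0*(3.6876 - 3.6876) = 3.6876
  grad(y) = 72.0016, v = y - alpha*grad = 1.7364
  prox(v) = soft_thresh(1.7364, 0.0203) = 1.716
Iteration 2: beta = 0.3333, y = 1.716 + 0.3333*(1.716 - 3.6876) = 1.0588
  grad(y) = 29.9415, v = y - alpha*grad = 0.2474
  prox(v) = soft_thresh(0.2474, 0.0203) = 0.2271
Iteration 3: beta = 0.5, y = 0.2271 + 0.5*(0.2271 - 1.716) = -0.5174
  grad(y) = 4.7222, v = y - alpha*grad = -0.6453
  prox(v) = soft_thresh(-0.6453, 0.0203) = -0.625
f(x_3) = 8*(-0.625)^2 + 13*(-0.625) + 0.75*|-0.625| = -4.5313


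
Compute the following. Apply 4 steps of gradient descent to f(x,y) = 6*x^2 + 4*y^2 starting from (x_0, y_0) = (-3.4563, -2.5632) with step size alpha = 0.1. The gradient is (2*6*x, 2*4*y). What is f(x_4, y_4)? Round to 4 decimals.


Gradient descent on f(x,y) = 6*x^2 + 4*y^2.
Starting point: (-3.4563, -2.5632), alpha = 0.1
Step 1: grad_x = 2*6*-3.4563 = -41.4756, grad_y = 2*4*-2.5632 = -20.5056
  x_1 = -3.4563 - 0.1*-41.4756 = 0.6913
  y_1 = -2.5632 - 0.1*-20.5056 = -0.5126
Step 2: grad_x = 2*6*0.6913 = 8.2951, grad_y = 2*4*-0.5126 = -4.1011
  x_2 = 0.6913 - 0.1*8.2951 = -0.1383
  y_2 = -0.5126 - 0.1*-4.1011 = -0.1025
Step 3: grad_x = 2*6*-0.1383 = -1.659, grad_y = 2*4*-0.1025 = -0.8202
  x_3 = -0.1383 - 0.1*-1.659 = 0.0277
  y_3 = -0.1025 - 0.1*-0.8202 = -0.0205
Step 4: grad_x = 2*6*0.0277 = 0.3318, grad_y = 2*4*-0.0205 = -0.164
  x_4 = 0.0277 - 0.1*0.3318 = -0.0055
  y_4 = -0.0205 - 0.1*-0.164 = -0.0041
f(-0.0055, -0.0041) = 6*(-0.0055)^2 + 4*(-0.0041)^2 = 0.0003
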